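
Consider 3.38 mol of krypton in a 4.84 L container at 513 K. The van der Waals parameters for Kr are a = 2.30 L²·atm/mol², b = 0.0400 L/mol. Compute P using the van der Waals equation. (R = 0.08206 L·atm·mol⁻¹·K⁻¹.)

P = nRT/(V − nb) − a n²/V²
nRT/(V − nb) = (3.38)(0.08206)(513)/(4.84 − 3.38×0.0400) = 142.29/4.7048 = 30.244 atm
a n²/V² = (2.30)(3.38)²/(4.84)² = 1.1217 atm
P = 30.244 − 1.1217 = 29.12 atm

P ≈ 29.12 atm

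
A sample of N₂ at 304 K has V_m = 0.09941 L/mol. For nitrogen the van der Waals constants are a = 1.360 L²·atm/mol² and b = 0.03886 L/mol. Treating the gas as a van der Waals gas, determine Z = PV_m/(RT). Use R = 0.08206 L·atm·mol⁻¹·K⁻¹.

P = RT/(V_m − b) − a/V_m² = (0.08206)(304)/(0.09941 − 0.03886) − 1.360/(0.09941)²
  = 24.946/0.060550 − 137.62 = 411.99 − 137.62 = 274.37 atm
Z = PV_m/(RT) = (274.37)(0.09941)/((0.08206)(304)) = 27.275/24.946 = 1.093

Z ≈ 1.093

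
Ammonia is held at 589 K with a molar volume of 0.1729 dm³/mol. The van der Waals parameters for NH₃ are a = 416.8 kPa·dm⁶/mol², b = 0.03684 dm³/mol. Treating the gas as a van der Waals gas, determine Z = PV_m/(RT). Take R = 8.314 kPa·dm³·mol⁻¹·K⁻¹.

Z ≈ 0.7785

P = RT/(V_m − b) − a/V_m² = (8.314)(589)/(0.1729 − 0.03684) − 416.8/(0.1729)²
  = 4896.9/0.13606 − 13942 = 35991 − 13942 = 22049 kPa
Z = PV_m/(RT) = (22049)(0.1729)/((8.314)(589)) = 3812.3/4896.9 = 0.7785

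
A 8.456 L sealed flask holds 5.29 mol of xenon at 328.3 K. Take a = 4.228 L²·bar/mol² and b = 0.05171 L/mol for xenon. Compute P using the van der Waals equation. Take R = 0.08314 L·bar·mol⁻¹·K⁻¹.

P ≈ 15.99 bar

P = nRT/(V − nb) − a n²/V²
nRT/(V − nb) = (5.29)(0.08314)(328.3)/(8.456 − 5.29×0.05171) = 144.39/8.1825 = 17.646 bar
a n²/V² = (4.228)(5.29)²/(8.456)² = 1.6547 bar
P = 17.646 − 1.6547 = 15.99 bar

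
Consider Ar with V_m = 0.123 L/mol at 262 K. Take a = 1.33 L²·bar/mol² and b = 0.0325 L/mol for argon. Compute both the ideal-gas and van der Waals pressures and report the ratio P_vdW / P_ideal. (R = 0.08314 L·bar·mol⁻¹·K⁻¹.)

P_vdW / P_ideal ≈ 0.8627

Ideal: P_ideal = RT/V_m = (0.08314)(262)/0.123 = 177.095 bar
vdW: P = RT/(V_m − b) − a/V_m² = 21.7827/0.0905000 − 1.33/0.0151290 = 240.693 − 87.9106 = 152.782 bar
Ratio = 152.782/177.095 = 0.8627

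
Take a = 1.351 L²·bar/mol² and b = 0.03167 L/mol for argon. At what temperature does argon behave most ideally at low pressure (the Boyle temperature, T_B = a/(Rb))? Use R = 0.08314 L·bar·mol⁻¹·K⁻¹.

T_B ≈ 513.1 K

For a van der Waals gas the second virial coefficient B₂ = b − a/(RT) vanishes at T_B = a/(Rb).
T_B = 1.351/(0.08314×0.03167) = 1.351/0.0026330 = 513.1 K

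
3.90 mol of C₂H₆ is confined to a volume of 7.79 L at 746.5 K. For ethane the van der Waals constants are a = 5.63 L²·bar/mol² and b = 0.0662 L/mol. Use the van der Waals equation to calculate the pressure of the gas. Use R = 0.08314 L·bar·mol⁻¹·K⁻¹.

P = nRT/(V − nb) − a n²/V²
nRT/(V − nb) = (3.90)(0.08314)(746.5)/(7.79 − 3.90×0.0662) = 242.05/7.5318 = 32.137 bar
a n²/V² = (5.63)(3.90)²/(7.79)² = 1.4111 bar
P = 32.137 − 1.4111 = 30.73 bar

P ≈ 30.73 bar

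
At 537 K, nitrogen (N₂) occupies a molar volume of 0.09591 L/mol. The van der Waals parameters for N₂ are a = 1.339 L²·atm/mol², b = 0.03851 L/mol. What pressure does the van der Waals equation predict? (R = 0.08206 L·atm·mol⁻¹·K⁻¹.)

P ≈ 622.1 atm

P = RT/(V_m − b) − a/V_m²
RT/(V_m − b) = (0.08206)(537)/(0.09591 − 0.03851) = 44.066/0.057400 = 767.70 atm
a/V_m² = 1.339/(0.09591)² = 145.56 atm
P = 767.70 − 145.56 = 622.1 atm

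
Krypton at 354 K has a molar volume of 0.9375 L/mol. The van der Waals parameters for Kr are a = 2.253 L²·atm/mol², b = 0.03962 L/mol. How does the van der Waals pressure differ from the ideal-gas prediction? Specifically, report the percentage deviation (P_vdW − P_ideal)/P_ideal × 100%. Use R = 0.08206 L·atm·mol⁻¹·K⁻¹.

Ideal: P_ideal = RT/V_m = (0.08206)(354)/0.9375 = 30.9859 atm
vdW: P = RT/(V_m − b) − a/V_m² = 29.0492/0.897880 − 2.253/0.878906 = 32.3531 − 2.56341 = 29.7897 atm
% deviation = (29.7897 − 30.9859)/30.9859 × 100% = -3.86%

-3.86 %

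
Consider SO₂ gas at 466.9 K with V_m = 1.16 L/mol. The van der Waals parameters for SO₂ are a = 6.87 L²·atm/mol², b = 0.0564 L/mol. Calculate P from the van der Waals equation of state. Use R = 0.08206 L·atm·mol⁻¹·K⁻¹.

P = RT/(V_m − b) − a/V_m²
RT/(V_m − b) = (0.08206)(466.9)/(1.16 − 0.0564) = 38.314/1.1036 = 34.717 atm
a/V_m² = 6.87/(1.16)² = 5.1055 atm
P = 34.717 − 5.1055 = 29.61 atm

P ≈ 29.61 atm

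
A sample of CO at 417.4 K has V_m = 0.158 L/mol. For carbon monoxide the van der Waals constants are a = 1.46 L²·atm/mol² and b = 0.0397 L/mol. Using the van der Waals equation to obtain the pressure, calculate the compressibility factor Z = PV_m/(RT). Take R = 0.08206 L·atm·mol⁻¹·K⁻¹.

P = RT/(V_m − b) − a/V_m² = (0.08206)(417.4)/(0.158 − 0.0397) − 1.46/(0.158)²
  = 34.252/0.11830 − 58.484 = 289.54 − 58.484 = 231.06 atm
Z = PV_m/(RT) = (231.06)(0.158)/((0.08206)(417.4)) = 36.507/34.252 = 1.066

Z ≈ 1.066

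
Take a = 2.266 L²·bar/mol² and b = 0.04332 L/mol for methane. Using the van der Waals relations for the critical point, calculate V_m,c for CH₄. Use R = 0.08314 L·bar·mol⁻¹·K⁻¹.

V_m,c ≈ 0.1300 L/mol

For a van der Waals gas, V_m,c = 3b.
V_m,c = 3×0.04332 = 0.1300 L/mol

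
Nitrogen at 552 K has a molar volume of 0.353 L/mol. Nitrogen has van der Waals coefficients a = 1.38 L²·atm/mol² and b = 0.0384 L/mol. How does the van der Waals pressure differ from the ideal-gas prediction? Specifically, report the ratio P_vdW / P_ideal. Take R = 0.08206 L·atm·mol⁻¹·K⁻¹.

Ideal: P_ideal = RT/V_m = (0.08206)(552)/0.353 = 128.320 atm
vdW: P = RT/(V_m − b) − a/V_m² = 45.2971/0.314600 − 1.38/0.124609 = 143.983 − 11.0746 = 132.908 atm
Ratio = 132.908/128.320 = 1.036

P_vdW / P_ideal ≈ 1.036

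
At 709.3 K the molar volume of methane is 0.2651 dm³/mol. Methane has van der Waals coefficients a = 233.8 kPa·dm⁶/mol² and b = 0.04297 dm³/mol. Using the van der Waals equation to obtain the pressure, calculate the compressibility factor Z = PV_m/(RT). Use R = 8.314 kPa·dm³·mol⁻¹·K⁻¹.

Z ≈ 1.044

P = RT/(V_m − b) − a/V_m² = (8.314)(709.3)/(0.2651 − 0.04297) − 233.8/(0.2651)²
  = 5897.1/0.22213 − 3326.8 = 26548 − 3326.8 = 23221 kPa
Z = PV_m/(RT) = (23221)(0.2651)/((8.314)(709.3)) = 6155.9/5897.1 = 1.044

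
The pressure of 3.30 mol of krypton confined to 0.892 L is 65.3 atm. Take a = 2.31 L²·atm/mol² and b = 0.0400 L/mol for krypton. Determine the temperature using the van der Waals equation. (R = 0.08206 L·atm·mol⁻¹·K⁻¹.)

T = (P + a n²/V²)(V − nb)/(nR)
P + a n²/V² = 65.3 + (2.31)(3.30)²/(0.892)² = 96.916 atm
V − nb = 0.892 − (3.30)(0.0400) = 0.76000 L
T = (96.916)(0.76000)/((3.30)(0.08206)) = 272.0 K

T ≈ 272.0 K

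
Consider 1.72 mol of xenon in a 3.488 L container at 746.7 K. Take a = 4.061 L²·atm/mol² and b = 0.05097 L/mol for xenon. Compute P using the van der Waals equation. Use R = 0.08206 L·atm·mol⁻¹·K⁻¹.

P ≈ 30.01 atm

P = nRT/(V − nb) − a n²/V²
nRT/(V − nb) = (1.72)(0.08206)(746.7)/(3.488 − 1.72×0.05097) = 105.39/3.4003 = 30.994 atm
a n²/V² = (4.061)(1.72)²/(3.488)² = 0.98750 atm
P = 30.994 − 0.98750 = 30.01 atm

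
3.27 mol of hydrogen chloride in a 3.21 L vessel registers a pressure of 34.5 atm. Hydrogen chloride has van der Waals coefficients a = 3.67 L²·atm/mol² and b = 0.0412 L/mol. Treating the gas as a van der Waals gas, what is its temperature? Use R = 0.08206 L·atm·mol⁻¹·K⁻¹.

T = (P + a n²/V²)(V − nb)/(nR)
P + a n²/V² = 34.5 + (3.67)(3.27)²/(3.21)² = 38.308 atm
V − nb = 3.21 − (3.27)(0.0412) = 3.0753 L
T = (38.308)(3.0753)/((3.27)(0.08206)) = 439.0 K

T ≈ 439.0 K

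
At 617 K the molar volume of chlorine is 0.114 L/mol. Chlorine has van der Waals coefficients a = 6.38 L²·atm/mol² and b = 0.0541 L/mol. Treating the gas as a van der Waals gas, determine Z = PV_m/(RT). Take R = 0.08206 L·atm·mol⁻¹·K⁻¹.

Z ≈ 0.7978

P = RT/(V_m − b) − a/V_m² = (0.08206)(617)/(0.114 − 0.0541) − 6.38/(0.114)²
  = 50.631/0.059900 − 490.92 = 845.26 − 490.92 = 354.34 atm
Z = PV_m/(RT) = (354.34)(0.114)/((0.08206)(617)) = 40.395/50.631 = 0.7978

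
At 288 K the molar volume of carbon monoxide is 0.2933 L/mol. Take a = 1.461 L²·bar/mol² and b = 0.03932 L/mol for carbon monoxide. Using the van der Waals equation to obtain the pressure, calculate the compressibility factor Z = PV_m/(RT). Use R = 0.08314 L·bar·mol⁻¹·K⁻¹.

P = RT/(V_m − b) − a/V_m² = (0.08314)(288)/(0.2933 − 0.03932) − 1.461/(0.2933)²
  = 23.944/0.25398 − 16.983 = 94.275 − 16.983 = 77.292 bar
Z = PV_m/(RT) = (77.292)(0.2933)/((0.08314)(288)) = 22.670/23.944 = 0.9468

Z ≈ 0.9468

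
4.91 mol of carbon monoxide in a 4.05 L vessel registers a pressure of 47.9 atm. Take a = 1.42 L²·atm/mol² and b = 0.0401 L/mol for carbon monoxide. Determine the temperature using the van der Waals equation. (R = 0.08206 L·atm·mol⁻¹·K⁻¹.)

T ≈ 478.0 K

T = (P + a n²/V²)(V − nb)/(nR)
P + a n²/V² = 47.9 + (1.42)(4.91)²/(4.05)² = 49.987 atm
V − nb = 4.05 − (4.91)(0.0401) = 3.8531 L
T = (49.987)(3.8531)/((4.91)(0.08206)) = 478.0 K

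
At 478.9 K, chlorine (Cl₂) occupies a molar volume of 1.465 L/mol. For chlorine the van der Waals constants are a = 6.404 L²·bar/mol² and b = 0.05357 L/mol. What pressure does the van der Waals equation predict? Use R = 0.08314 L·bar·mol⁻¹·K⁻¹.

P = RT/(V_m − b) − a/V_m²
RT/(V_m − b) = (0.08314)(478.9)/(1.465 − 0.05357) = 39.816/1.4114 = 28.210 bar
a/V_m² = 6.404/(1.465)² = 2.9838 bar
P = 28.210 − 2.9838 = 25.23 bar

P ≈ 25.23 bar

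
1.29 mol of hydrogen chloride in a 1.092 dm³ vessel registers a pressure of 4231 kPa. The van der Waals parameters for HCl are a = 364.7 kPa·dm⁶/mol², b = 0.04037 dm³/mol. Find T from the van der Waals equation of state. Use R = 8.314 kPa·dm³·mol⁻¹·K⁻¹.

T = (P + a n²/V²)(V − nb)/(nR)
P + a n²/V² = 4231 + (364.7)(1.29)²/(1.092)² = 4739.9 kPa
V − nb = 1.092 − (1.29)(0.04037) = 1.0399 dm³
T = (4739.9)(1.0399)/((1.29)(8.314)) = 459.6 K

T ≈ 459.6 K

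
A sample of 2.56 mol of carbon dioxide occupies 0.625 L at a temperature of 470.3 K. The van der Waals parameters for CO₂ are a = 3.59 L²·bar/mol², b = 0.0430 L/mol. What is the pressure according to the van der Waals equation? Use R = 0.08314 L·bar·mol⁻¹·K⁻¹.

P = nRT/(V − nb) − a n²/V²
nRT/(V − nb) = (2.56)(0.08314)(470.3)/(0.625 − 2.56×0.0430) = 100.10/0.51492 = 194.40 bar
a n²/V² = (3.59)(2.56)²/(0.625)² = 60.230 bar
P = 194.40 − 60.230 = 134.2 bar

P ≈ 134.2 bar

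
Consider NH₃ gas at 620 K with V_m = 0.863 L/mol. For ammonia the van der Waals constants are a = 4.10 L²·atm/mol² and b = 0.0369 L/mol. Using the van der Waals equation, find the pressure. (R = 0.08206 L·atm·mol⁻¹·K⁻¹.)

P = RT/(V_m − b) − a/V_m²
RT/(V_m − b) = (0.08206)(620)/(0.863 − 0.0369) = 50.877/0.82610 = 61.587 atm
a/V_m² = 4.10/(0.863)² = 5.5051 atm
P = 61.587 − 5.5051 = 56.08 atm

P ≈ 56.08 atm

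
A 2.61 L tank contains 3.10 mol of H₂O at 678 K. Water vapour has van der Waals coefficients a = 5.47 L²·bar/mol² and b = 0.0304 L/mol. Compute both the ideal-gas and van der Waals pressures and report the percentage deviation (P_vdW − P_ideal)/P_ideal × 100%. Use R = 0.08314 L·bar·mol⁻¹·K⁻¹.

-7.78 %

Ideal: P_ideal = nRT/V = (3.10)(0.08314)(678)/2.61 = 66.9516 bar
vdW: P = nRT/(V − nb) − a n²/V² = 174.744/2.51576 − 52.5667/6.81210 = 69.4597 − 7.71667 = 61.7430 bar
% deviation = (61.7430 − 66.9516)/66.9516 × 100% = -7.78%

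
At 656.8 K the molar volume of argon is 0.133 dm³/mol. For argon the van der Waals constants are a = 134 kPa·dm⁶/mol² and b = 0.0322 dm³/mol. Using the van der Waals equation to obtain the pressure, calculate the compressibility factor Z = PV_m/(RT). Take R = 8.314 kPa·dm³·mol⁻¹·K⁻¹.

Z ≈ 1.135

P = RT/(V_m − b) − a/V_m² = (8.314)(656.8)/(0.133 − 0.0322) − 134/(0.133)²
  = 5460.6/0.10080 − 7575.3 = 54173 − 7575.3 = 46598 kPa
Z = PV_m/(RT) = (46598)(0.133)/((8.314)(656.8)) = 6197.5/5460.6 = 1.135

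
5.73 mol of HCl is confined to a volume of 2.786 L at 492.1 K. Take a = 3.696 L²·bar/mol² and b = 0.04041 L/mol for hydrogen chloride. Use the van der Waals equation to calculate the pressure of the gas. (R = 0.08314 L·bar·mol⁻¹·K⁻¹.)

P = nRT/(V − nb) − a n²/V²
nRT/(V − nb) = (5.73)(0.08314)(492.1)/(2.786 − 5.73×0.04041) = 234.43/2.5545 = 91.771 bar
a n²/V² = (3.696)(5.73)²/(2.786)² = 15.634 bar
P = 91.771 − 15.634 = 76.14 bar

P ≈ 76.14 bar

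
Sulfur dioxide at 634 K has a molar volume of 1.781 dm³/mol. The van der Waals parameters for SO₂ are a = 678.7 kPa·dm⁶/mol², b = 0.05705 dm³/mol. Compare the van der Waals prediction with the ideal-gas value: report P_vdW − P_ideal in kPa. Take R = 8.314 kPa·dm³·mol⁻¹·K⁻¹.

ΔP ≈ -116.0 kPa

Ideal: P_ideal = RT/V_m = (8.314)(634)/1.781 = 2959.62 kPa
vdW: P = RT/(V_m − b) − a/V_m² = 5271.08/1.72395 − 678.7/3.17196 = 3057.56 − 213.969 = 2843.59 kPa
ΔP = 2843.59 − 2959.62 = -116.0 kPa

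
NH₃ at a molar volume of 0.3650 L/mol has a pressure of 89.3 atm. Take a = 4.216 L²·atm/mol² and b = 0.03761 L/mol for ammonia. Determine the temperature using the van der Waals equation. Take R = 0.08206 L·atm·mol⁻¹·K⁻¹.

T = (P + a/V_m²)(V_m − b)/R
P + a/V_m² = 89.3 + 4.216/(0.3650)² = 120.95 atm
V_m − b = 0.3650 − 0.03761 = 0.32739 L/mol
T = (120.95)(0.32739)/0.08206 = 482.5 K

T ≈ 482.5 K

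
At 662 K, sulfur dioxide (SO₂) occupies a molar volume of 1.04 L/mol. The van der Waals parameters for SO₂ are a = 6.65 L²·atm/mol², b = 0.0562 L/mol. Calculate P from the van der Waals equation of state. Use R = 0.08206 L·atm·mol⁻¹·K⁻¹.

P = RT/(V_m − b) − a/V_m²
RT/(V_m − b) = (0.08206)(662)/(1.04 − 0.0562) = 54.324/0.98380 = 55.219 atm
a/V_m² = 6.65/(1.04)² = 6.1483 atm
P = 55.219 − 6.1483 = 49.07 atm

P ≈ 49.07 atm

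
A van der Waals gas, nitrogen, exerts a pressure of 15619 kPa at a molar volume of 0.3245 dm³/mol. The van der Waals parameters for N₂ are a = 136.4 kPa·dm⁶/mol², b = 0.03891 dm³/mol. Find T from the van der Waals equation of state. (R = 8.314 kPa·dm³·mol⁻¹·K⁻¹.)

T ≈ 581.0 K

T = (P + a/V_m²)(V_m − b)/R
P + a/V_m² = 15619 + 136.4/(0.3245)² = 16914 kPa
V_m − b = 0.3245 − 0.03891 = 0.28559 dm³/mol
T = (16914)(0.28559)/8.314 = 581.0 K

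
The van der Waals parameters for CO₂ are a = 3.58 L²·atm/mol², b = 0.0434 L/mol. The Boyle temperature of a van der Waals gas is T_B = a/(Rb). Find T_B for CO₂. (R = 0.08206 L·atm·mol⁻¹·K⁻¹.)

T_B ≈ 1005 K

For a van der Waals gas the second virial coefficient B₂ = b − a/(RT) vanishes at T_B = a/(Rb).
T_B = 3.58/(0.08206×0.0434) = 3.58/0.0035614 = 1005 K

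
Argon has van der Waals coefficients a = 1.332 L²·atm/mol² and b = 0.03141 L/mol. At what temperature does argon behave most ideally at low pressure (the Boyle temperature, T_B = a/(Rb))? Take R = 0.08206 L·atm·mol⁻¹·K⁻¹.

T_B ≈ 516.8 K

For a van der Waals gas the second virial coefficient B₂ = b − a/(RT) vanishes at T_B = a/(Rb).
T_B = 1.332/(0.08206×0.03141) = 1.332/0.0025775 = 516.8 K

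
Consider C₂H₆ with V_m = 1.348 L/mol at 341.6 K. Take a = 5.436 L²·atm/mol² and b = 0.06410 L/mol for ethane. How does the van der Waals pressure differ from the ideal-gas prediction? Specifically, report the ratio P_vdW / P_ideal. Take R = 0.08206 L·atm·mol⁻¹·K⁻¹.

Ideal: P_ideal = RT/V_m = (0.08206)(341.6)/1.348 = 20.7950 atm
vdW: P = RT/(V_m − b) − a/V_m² = 28.0317/1.28390 − 5.436/1.81710 = 21.8332 − 2.99158 = 18.8416 atm
Ratio = 18.8416/20.7950 = 0.9061

P_vdW / P_ideal ≈ 0.9061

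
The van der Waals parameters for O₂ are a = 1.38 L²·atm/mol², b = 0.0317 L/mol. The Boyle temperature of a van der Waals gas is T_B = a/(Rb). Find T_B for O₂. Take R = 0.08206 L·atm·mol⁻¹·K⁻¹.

For a van der Waals gas the second virial coefficient B₂ = b − a/(RT) vanishes at T_B = a/(Rb).
T_B = 1.38/(0.08206×0.0317) = 1.38/0.0026013 = 530.5 K

T_B ≈ 530.5 K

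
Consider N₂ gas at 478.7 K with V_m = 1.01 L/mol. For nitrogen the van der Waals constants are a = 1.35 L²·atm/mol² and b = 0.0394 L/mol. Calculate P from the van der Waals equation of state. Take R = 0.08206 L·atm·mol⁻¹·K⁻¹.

P = RT/(V_m − b) − a/V_m²
RT/(V_m − b) = (0.08206)(478.7)/(1.01 − 0.0394) = 39.282/0.97060 = 40.472 atm
a/V_m² = 1.35/(1.01)² = 1.3234 atm
P = 40.472 − 1.3234 = 39.15 atm

P ≈ 39.15 atm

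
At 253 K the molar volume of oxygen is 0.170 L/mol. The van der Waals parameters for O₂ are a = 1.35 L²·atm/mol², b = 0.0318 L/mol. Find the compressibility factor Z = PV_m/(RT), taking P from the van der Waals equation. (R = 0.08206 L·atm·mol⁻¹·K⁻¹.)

Z ≈ 0.8476

P = RT/(V_m − b) − a/V_m² = (0.08206)(253)/(0.170 − 0.0318) − 1.35/(0.170)²
  = 20.761/0.13820 − 46.713 = 150.22 − 46.713 = 103.51 atm
Z = PV_m/(RT) = (103.51)(0.170)/((0.08206)(253)) = 17.597/20.761 = 0.8476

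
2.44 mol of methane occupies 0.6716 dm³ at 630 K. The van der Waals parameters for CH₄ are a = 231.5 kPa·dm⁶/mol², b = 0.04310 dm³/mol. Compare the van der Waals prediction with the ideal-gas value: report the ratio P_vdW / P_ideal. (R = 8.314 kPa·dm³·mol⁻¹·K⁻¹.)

Ideal: P_ideal = nRT/V = (2.44)(8.314)(630)/0.6716 = 19029.6 kPa
vdW: P = nRT/(V − nb) − a n²/V² = 12780.3/0.566436 − 1378.26/0.451047 = 22562.7 − 3055.69 = 19507.0 kPa
Ratio = 19507.0/19029.6 = 1.025

P_vdW / P_ideal ≈ 1.025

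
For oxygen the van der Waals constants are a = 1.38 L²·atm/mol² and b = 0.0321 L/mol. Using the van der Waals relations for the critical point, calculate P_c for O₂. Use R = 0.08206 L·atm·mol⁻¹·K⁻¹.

For a van der Waals gas, P_c = a/(27b²).
P_c = 1.38/(27×(0.0321)²) = 1.38/0.027821 = 49.60 atm

P_c ≈ 49.60 atm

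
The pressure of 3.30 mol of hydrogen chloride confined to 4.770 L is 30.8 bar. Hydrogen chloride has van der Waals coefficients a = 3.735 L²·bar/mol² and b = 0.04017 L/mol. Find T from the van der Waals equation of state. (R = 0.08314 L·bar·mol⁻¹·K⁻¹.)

T = (P + a n²/V²)(V − nb)/(nR)
P + a n²/V² = 30.8 + (3.735)(3.30)²/(4.770)² = 32.588 bar
V − nb = 4.770 − (3.30)(0.04017) = 4.6374 L
T = (32.588)(4.6374)/((3.30)(0.08314)) = 550.8 K

T ≈ 550.8 K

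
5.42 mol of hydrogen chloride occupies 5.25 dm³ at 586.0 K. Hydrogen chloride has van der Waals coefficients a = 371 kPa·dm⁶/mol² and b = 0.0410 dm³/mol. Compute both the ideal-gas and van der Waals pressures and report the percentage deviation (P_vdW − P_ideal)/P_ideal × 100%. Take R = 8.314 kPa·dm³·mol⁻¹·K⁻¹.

Ideal: P_ideal = nRT/V = (5.42)(8.314)(586.0)/5.25 = 5029.76 kPa
vdW: P = nRT/(V − nb) − a n²/V² = 26406.3/5.02778 − 10898.6/27.5625 = 5252.08 − 395.414 = 4856.67 kPa
% deviation = (4856.67 − 5029.76)/5029.76 × 100% = -3.44%

-3.44 %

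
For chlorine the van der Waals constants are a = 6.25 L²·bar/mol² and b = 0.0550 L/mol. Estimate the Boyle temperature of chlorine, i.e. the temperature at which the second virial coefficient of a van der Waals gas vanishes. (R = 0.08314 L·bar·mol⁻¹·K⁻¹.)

For a van der Waals gas the second virial coefficient B₂ = b − a/(RT) vanishes at T_B = a/(Rb).
T_B = 6.25/(0.08314×0.0550) = 6.25/0.0045727 = 1367 K

T_B ≈ 1367 K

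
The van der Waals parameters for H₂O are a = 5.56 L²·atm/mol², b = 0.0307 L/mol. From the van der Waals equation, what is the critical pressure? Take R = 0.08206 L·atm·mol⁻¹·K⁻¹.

P_c ≈ 218.5 atm

For a van der Waals gas, P_c = a/(27b²).
P_c = 5.56/(27×(0.0307)²) = 5.56/0.025447 = 218.5 atm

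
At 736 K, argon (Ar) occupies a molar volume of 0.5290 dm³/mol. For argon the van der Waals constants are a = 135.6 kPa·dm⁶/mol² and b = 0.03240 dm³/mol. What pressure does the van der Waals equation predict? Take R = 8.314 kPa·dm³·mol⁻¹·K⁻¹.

P = RT/(V_m − b) − a/V_m²
RT/(V_m − b) = (8.314)(736)/(0.5290 − 0.03240) = 6119.1/0.49660 = 12322 kPa
a/V_m² = 135.6/(0.5290)² = 484.56 kPa
P = 12322 − 484.56 = 11837 kPa

P ≈ 11837 kPa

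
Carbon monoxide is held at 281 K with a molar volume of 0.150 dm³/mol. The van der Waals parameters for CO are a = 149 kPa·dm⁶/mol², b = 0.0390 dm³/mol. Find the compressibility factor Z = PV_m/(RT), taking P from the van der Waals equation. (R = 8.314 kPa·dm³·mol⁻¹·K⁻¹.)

P = RT/(V_m − b) − a/V_m² = (8.314)(281)/(0.150 − 0.0390) − 149/(0.150)²
  = 2336.2/0.11100 − 6622.2 = 21047 − 6622.2 = 14425 kPa
Z = PV_m/(RT) = (14425)(0.150)/((8.314)(281)) = 2163.8/2336.2 = 0.9262

Z ≈ 0.9262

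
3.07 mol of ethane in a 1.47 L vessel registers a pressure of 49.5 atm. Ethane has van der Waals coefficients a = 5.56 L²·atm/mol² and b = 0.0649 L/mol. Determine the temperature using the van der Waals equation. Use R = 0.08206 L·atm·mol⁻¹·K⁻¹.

T = (P + a n²/V²)(V − nb)/(nR)
P + a n²/V² = 49.5 + (5.56)(3.07)²/(1.47)² = 73.750 atm
V − nb = 1.47 − (3.07)(0.0649) = 1.2708 L
T = (73.750)(1.2708)/((3.07)(0.08206)) = 372.0 K

T ≈ 372.0 K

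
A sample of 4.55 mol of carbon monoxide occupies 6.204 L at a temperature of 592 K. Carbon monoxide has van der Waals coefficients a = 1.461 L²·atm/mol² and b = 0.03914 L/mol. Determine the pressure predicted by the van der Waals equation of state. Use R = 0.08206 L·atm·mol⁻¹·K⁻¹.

P ≈ 35.90 atm

P = nRT/(V − nb) − a n²/V²
nRT/(V − nb) = (4.55)(0.08206)(592)/(6.204 − 4.55×0.03914) = 221.04/6.0259 = 36.682 atm
a n²/V² = (1.461)(4.55)²/(6.204)² = 0.78583 atm
P = 36.682 − 0.78583 = 35.90 atm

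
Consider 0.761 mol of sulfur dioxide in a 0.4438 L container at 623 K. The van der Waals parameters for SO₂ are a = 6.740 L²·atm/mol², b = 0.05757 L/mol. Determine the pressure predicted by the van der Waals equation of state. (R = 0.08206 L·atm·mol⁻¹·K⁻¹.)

P = nRT/(V − nb) − a n²/V²
nRT/(V − nb) = (0.761)(0.08206)(623)/(0.4438 − 0.761×0.05757) = 38.905/0.39999 = 97.265 atm
a n²/V² = (6.740)(0.761)²/(0.4438)² = 19.818 atm
P = 97.265 − 19.818 = 77.45 atm

P ≈ 77.45 atm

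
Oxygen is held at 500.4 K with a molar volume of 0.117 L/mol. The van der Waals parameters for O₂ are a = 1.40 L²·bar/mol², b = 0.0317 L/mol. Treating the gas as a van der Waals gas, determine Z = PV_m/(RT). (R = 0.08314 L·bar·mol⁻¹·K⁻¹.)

Z ≈ 1.084

P = RT/(V_m − b) − a/V_m² = (0.08314)(500.4)/(0.117 − 0.0317) − 1.40/(0.117)²
  = 41.603/0.085300 − 102.27 = 487.73 − 102.27 = 385.46 bar
Z = PV_m/(RT) = (385.46)(0.117)/((0.08314)(500.4)) = 45.099/41.603 = 1.084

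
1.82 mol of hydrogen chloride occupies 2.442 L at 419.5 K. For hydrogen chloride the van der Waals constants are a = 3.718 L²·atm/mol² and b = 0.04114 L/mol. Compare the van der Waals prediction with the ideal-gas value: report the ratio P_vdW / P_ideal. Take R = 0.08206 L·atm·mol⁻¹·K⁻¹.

Ideal: P_ideal = nRT/V = (1.82)(0.08206)(419.5)/2.442 = 25.6560 atm
vdW: P = nRT/(V − nb) − a n²/V² = 62.6520/2.36713 − 12.3155/5.96336 = 26.4675 − 2.06519 = 24.4023 atm
Ratio = 24.4023/25.6560 = 0.9511

P_vdW / P_ideal ≈ 0.9511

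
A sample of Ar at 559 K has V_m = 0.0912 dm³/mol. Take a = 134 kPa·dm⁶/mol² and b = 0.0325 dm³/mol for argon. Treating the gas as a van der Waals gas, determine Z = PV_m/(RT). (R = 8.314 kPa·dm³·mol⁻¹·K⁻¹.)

P = RT/(V_m − b) − a/V_m² = (8.314)(559)/(0.0912 − 0.0325) − 134/(0.0912)²
  = 4647.5/0.058700 − 16111 = 79174 − 16111 = 63063 kPa
Z = PV_m/(RT) = (63063)(0.0912)/((8.314)(559)) = 5751.3/4647.5 = 1.238

Z ≈ 1.238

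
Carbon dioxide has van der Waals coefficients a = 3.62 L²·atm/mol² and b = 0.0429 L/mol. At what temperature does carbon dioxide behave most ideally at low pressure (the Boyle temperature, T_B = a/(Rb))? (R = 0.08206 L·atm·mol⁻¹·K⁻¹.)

T_B ≈ 1028 K

For a van der Waals gas the second virial coefficient B₂ = b − a/(RT) vanishes at T_B = a/(Rb).
T_B = 3.62/(0.08206×0.0429) = 3.62/0.0035204 = 1028 K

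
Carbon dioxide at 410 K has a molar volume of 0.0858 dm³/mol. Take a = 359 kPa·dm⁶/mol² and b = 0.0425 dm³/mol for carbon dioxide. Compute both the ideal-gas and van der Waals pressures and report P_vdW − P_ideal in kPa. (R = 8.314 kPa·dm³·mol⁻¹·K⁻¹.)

Ideal: P_ideal = RT/V_m = (8.314)(410)/0.0858 = 39728.9 kPa
vdW: P = RT/(V_m − b) − a/V_m² = 3408.74/0.0433000 − 359/0.00736164 = 78723.8 − 48766.3 = 29957.5 kPa
ΔP = 29957.5 − 39728.9 = -9771 kPa

ΔP ≈ -9771 kPa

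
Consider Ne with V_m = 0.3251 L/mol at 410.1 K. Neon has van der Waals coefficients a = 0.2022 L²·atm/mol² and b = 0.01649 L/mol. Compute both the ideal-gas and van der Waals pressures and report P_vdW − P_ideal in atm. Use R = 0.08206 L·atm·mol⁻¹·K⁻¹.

Ideal: P_ideal = RT/V_m = (0.08206)(410.1)/0.3251 = 103.515 atm
vdW: P = RT/(V_m − b) − a/V_m² = 33.6528/0.308610 − 0.2022/0.105690 = 109.046 − 1.91314 = 107.133 atm
ΔP = 107.133 − 103.515 = 3.62 atm

ΔP ≈ 3.62 atm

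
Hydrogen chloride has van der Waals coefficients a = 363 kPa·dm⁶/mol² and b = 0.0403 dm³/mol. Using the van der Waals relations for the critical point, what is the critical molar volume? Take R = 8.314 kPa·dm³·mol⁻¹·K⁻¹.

For a van der Waals gas, V_m,c = 3b.
V_m,c = 3×0.0403 = 0.1209 dm³/mol

V_m,c ≈ 0.1209 dm³/mol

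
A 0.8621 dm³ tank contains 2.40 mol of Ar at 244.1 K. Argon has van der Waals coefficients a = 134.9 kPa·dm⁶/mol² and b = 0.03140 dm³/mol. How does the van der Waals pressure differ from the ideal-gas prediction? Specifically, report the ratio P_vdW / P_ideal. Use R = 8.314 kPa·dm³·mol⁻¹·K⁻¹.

P_vdW / P_ideal ≈ 0.9107

Ideal: P_ideal = nRT/V = (2.40)(8.314)(244.1)/0.8621 = 5649.78 kPa
vdW: P = nRT/(V − nb) − a n²/V² = 4870.67/0.786740 − 777.024/0.743216 = 6190.95 − 1045.49 = 5145.46 kPa
Ratio = 5145.46/5649.78 = 0.9107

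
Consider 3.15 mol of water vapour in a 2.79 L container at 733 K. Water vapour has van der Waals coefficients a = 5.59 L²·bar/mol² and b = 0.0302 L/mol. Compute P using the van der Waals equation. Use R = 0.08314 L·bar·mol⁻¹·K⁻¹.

P ≈ 64.11 bar

P = nRT/(V − nb) − a n²/V²
nRT/(V − nb) = (3.15)(0.08314)(733)/(2.79 − 3.15×0.0302) = 191.97/2.6949 = 71.235 bar
a n²/V² = (5.59)(3.15)²/(2.79)² = 7.1257 bar
P = 71.235 − 7.1257 = 64.11 bar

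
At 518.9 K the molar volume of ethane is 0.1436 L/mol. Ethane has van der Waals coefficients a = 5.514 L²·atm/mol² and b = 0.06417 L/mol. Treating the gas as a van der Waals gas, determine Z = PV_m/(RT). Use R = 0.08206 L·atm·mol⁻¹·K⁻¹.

P = RT/(V_m − b) − a/V_m² = (0.08206)(518.9)/(0.1436 − 0.06417) − 5.514/(0.1436)²
  = 42.581/0.079430 − 267.40 = 536.08 − 267.40 = 268.68 atm
Z = PV_m/(RT) = (268.68)(0.1436)/((0.08206)(518.9)) = 38.582/42.581 = 0.9061

Z ≈ 0.9061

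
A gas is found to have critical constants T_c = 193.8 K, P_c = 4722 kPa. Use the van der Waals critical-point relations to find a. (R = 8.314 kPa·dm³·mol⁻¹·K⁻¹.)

a ≈ 231.9 kPa·dm⁶/mol²

From T_c = 8a/(27Rb) and P_c = a/(27b²): a = 27 R² T_c²/(64 P_c).
a = 27×(8.314)²×(193.8)²/(64×4722) = 70095696/302208 = 231.9 kPa·dm⁶/mol²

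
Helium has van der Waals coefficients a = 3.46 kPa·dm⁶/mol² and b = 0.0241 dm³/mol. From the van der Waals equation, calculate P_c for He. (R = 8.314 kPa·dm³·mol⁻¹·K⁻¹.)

For a van der Waals gas, P_c = a/(27b²).
P_c = 3.46/(27×(0.0241)²) = 3.46/0.015682 = 220.6 kPa

P_c ≈ 220.6 kPa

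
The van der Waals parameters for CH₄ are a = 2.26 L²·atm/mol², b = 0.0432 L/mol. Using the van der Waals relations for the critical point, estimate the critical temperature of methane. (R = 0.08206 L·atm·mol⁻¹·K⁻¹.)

T_c ≈ 188.9 K

For a van der Waals gas, T_c = 8a/(27Rb).
T_c = 8×2.26/(27×0.08206×0.0432) = 18.080/0.095715 = 188.9 K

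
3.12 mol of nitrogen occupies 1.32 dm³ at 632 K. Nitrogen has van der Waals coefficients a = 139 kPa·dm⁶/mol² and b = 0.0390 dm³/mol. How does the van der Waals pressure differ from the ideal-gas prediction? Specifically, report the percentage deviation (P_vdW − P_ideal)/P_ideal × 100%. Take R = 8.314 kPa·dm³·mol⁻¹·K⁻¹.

3.90 %

Ideal: P_ideal = nRT/V = (3.12)(8.314)(632)/1.32 = 12419.6 kPa
vdW: P = nRT/(V − nb) − a n²/V² = 16393.9/1.19832 − 1353.08/1.74240 = 13680.7 − 776.561 = 12904.1 kPa
% deviation = (12904.1 − 12419.6)/12419.6 × 100% = 3.90%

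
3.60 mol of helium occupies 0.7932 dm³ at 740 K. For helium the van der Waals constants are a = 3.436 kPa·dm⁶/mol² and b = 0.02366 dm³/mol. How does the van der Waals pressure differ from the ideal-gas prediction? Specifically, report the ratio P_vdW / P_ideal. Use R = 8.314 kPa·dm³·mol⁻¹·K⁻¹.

Ideal: P_ideal = nRT/V = (3.60)(8.314)(740)/0.7932 = 27923.0 kPa
vdW: P = nRT/(V − nb) − a n²/V² = 22148.5/0.708024 − 44.5306/0.629166 = 31282.1 − 70.7772 = 31211.3 kPa
Ratio = 31211.3/27923.0 = 1.118

P_vdW / P_ideal ≈ 1.118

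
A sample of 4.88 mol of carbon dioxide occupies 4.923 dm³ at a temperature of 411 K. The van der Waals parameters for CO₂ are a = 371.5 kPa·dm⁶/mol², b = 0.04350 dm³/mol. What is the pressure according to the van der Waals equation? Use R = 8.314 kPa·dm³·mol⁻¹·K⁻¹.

P = nRT/(V − nb) − a n²/V²
nRT/(V − nb) = (4.88)(8.314)(411)/(4.923 − 4.88×0.04350) = 16675/4.7107 = 3539.8 kPa
a n²/V² = (371.5)(4.88)²/(4.923)² = 365.04 kPa
P = 3539.8 − 365.04 = 3175 kPa

P ≈ 3175 kPa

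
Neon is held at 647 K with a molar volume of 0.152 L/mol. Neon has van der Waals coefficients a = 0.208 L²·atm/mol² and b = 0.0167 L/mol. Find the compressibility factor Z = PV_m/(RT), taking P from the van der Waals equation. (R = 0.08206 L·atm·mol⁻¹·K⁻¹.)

P = RT/(V_m − b) − a/V_m² = (0.08206)(647)/(0.152 − 0.0167) − 0.208/(0.152)²
  = 53.093/0.13530 − 9.0028 = 392.41 − 9.0028 = 383.41 atm
Z = PV_m/(RT) = (383.41)(0.152)/((0.08206)(647)) = 58.278/53.093 = 1.098

Z ≈ 1.098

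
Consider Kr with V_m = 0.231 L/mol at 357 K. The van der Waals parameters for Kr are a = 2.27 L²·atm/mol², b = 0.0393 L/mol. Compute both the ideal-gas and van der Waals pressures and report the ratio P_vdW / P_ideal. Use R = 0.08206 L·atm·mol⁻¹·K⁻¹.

P_vdW / P_ideal ≈ 0.8696

Ideal: P_ideal = RT/V_m = (0.08206)(357)/0.231 = 126.820 atm
vdW: P = RT/(V_m − b) − a/V_m² = 29.2954/0.191700 − 2.27/0.0533610 = 152.819 − 42.5404 = 110.279 atm
Ratio = 110.279/126.820 = 0.8696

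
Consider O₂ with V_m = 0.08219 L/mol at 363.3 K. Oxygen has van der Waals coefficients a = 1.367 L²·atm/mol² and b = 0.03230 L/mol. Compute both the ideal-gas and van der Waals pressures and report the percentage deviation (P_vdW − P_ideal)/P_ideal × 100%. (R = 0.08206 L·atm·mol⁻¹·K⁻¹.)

Ideal: P_ideal = RT/V_m = (0.08206)(363.3)/0.08219 = 362.725 atm
vdW: P = RT/(V_m − b) − a/V_m² = 29.8124/0.0498900 − 1.367/0.00675520 = 597.563 − 202.363 = 395.200 atm
% deviation = (395.200 − 362.725)/362.725 × 100% = 8.95%

8.95 %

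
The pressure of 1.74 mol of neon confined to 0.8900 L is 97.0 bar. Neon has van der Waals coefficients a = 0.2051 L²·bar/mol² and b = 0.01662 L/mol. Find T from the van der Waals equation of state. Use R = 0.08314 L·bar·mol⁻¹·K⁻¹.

T ≈ 582.0 K

T = (P + a n²/V²)(V − nb)/(nR)
P + a n²/V² = 97.0 + (0.2051)(1.74)²/(0.8900)² = 97.784 bar
V − nb = 0.8900 − (1.74)(0.01662) = 0.86108 L
T = (97.784)(0.86108)/((1.74)(0.08314)) = 582.0 K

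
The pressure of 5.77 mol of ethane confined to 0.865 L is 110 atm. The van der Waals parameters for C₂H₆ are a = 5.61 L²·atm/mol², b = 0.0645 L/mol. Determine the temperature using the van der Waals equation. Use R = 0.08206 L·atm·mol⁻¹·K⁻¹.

T = (P + a n²/V²)(V − nb)/(nR)
P + a n²/V² = 110 + (5.61)(5.77)²/(0.865)² = 359.62 atm
V − nb = 0.865 − (5.77)(0.0645) = 0.49284 L
T = (359.62)(0.49284)/((5.77)(0.08206)) = 374.3 K

T ≈ 374.3 K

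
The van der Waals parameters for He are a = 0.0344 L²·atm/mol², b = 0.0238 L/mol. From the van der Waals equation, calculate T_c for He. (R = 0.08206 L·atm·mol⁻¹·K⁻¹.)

T_c ≈ 5.219 K

For a van der Waals gas, T_c = 8a/(27Rb).
T_c = 8×0.0344/(27×0.08206×0.0238) = 0.27520/0.052732 = 5.219 K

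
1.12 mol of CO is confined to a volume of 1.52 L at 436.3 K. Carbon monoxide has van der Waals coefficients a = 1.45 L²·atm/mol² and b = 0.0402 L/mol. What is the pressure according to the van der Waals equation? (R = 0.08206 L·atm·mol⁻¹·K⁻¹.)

P ≈ 26.40 atm

P = nRT/(V − nb) − a n²/V²
nRT/(V − nb) = (1.12)(0.08206)(436.3)/(1.52 − 1.12×0.0402) = 40.099/1.4750 = 27.186 atm
a n²/V² = (1.45)(1.12)²/(1.52)² = 0.78726 atm
P = 27.186 − 0.78726 = 26.40 atm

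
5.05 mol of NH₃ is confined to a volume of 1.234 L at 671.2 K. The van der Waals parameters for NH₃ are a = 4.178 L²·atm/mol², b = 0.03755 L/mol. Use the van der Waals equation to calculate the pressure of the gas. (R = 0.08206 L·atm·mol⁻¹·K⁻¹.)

P = nRT/(V − nb) − a n²/V²
nRT/(V − nb) = (5.05)(0.08206)(671.2)/(1.234 − 5.05×0.03755) = 278.15/1.0444 = 266.33 atm
a n²/V² = (4.178)(5.05)²/(1.234)² = 69.971 atm
P = 266.33 − 69.971 = 196.4 atm

P ≈ 196.4 atm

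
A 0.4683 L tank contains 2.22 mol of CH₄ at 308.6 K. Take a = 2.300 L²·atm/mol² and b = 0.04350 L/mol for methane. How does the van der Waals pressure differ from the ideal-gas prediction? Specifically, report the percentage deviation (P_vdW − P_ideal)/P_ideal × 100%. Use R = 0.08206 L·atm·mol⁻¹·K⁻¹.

Ideal: P_ideal = nRT/V = (2.22)(0.08206)(308.6)/0.4683 = 120.048 atm
vdW: P = nRT/(V − nb) − a n²/V² = 56.2186/0.371730 − 11.3353/0.219305 = 151.235 − 51.6874 = 99.548 atm
% deviation = (99.548 − 120.048)/120.048 × 100% = -17.08%

-17.08 %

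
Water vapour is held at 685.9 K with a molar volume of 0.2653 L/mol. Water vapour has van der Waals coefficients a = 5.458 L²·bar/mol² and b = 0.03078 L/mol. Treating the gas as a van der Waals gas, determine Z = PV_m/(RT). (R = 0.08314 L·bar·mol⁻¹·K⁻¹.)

Z ≈ 0.7705

P = RT/(V_m − b) − a/V_m² = (0.08314)(685.9)/(0.2653 − 0.03078) − 5.458/(0.2653)²
  = 57.026/0.23452 − 77.546 = 243.16 − 77.546 = 165.61 bar
Z = PV_m/(RT) = (165.61)(0.2653)/((0.08314)(685.9)) = 43.936/57.026 = 0.7705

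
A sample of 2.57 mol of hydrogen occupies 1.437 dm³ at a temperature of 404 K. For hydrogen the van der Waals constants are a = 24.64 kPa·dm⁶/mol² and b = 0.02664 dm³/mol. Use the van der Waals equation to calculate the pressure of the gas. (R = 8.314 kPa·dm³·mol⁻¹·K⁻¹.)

P = nRT/(V − nb) − a n²/V²
nRT/(V − nb) = (2.57)(8.314)(404)/(1.437 − 2.57×0.02664) = 8632.3/1.3685 = 6307.9 kPa
a n²/V² = (24.64)(2.57)²/(1.437)² = 78.812 kPa
P = 6307.9 − 78.812 = 6229 kPa

P ≈ 6229 kPa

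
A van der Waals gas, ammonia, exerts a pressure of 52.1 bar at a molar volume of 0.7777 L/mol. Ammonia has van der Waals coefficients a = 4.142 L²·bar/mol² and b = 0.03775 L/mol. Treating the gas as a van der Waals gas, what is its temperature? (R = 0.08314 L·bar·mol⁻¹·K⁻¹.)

T ≈ 524.6 K

T = (P + a/V_m²)(V_m − b)/R
P + a/V_m² = 52.1 + 4.142/(0.7777)² = 58.948 bar
V_m − b = 0.7777 − 0.03775 = 0.73995 L/mol
T = (58.948)(0.73995)/0.08314 = 524.6 K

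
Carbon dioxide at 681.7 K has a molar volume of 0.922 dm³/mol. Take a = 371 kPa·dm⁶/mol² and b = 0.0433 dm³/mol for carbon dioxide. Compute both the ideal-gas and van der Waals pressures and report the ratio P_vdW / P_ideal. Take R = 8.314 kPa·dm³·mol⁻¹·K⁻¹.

Ideal: P_ideal = RT/V_m = (8.314)(681.7)/0.922 = 6147.13 kPa
vdW: P = RT/(V_m − b) − a/V_m² = 5667.65/0.878700 − 371/0.850084 = 6450.04 − 436.427 = 6013.61 kPa
Ratio = 6013.61/6147.13 = 0.9783

P_vdW / P_ideal ≈ 0.9783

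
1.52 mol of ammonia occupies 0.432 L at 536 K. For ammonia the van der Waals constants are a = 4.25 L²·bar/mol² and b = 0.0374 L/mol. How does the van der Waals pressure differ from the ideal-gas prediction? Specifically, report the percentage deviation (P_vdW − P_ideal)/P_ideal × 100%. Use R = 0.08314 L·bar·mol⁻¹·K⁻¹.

-18.40 %

Ideal: P_ideal = nRT/V = (1.52)(0.08314)(536)/0.432 = 156.796 bar
vdW: P = nRT/(V − nb) − a n²/V² = 67.7358/0.375152 − 9.81920/0.186624 = 180.556 − 52.6149 = 127.941 bar
% deviation = (127.941 − 156.796)/156.796 × 100% = -18.40%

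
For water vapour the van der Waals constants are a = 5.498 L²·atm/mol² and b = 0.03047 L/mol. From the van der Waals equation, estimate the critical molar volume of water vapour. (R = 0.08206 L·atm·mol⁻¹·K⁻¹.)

For a van der Waals gas, V_m,c = 3b.
V_m,c = 3×0.03047 = 0.09141 L/mol

V_m,c ≈ 0.09141 L/mol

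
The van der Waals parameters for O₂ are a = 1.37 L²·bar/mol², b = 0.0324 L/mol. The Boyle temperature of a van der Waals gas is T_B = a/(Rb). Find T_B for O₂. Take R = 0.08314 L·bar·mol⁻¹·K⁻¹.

T_B ≈ 508.6 K

For a van der Waals gas the second virial coefficient B₂ = b − a/(RT) vanishes at T_B = a/(Rb).
T_B = 1.37/(0.08314×0.0324) = 1.37/0.0026937 = 508.6 K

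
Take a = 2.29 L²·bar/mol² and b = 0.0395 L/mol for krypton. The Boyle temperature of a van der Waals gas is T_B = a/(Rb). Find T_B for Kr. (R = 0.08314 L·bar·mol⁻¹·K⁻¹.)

For a van der Waals gas the second virial coefficient B₂ = b − a/(RT) vanishes at T_B = a/(Rb).
T_B = 2.29/(0.08314×0.0395) = 2.29/0.0032840 = 697.3 K

T_B ≈ 697.3 K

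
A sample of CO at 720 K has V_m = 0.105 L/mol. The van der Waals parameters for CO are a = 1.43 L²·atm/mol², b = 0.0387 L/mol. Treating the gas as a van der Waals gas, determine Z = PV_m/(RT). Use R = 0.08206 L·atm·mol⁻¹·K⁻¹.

Z ≈ 1.353

P = RT/(V_m − b) − a/V_m² = (0.08206)(720)/(0.105 − 0.0387) − 1.43/(0.105)²
  = 59.083/0.066300 − 129.71 = 891.15 − 129.71 = 761.44 atm
Z = PV_m/(RT) = (761.44)(0.105)/((0.08206)(720)) = 79.951/59.083 = 1.353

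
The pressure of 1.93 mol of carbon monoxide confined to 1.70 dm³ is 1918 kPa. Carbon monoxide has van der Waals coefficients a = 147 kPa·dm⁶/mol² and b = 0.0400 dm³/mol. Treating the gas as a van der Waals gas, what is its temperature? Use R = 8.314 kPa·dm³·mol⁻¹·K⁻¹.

T ≈ 213.1 K

T = (P + a n²/V²)(V − nb)/(nR)
P + a n²/V² = 1918 + (147)(1.93)²/(1.70)² = 2107.5 kPa
V − nb = 1.70 − (1.93)(0.0400) = 1.6228 dm³
T = (2107.5)(1.6228)/((1.93)(8.314)) = 213.1 K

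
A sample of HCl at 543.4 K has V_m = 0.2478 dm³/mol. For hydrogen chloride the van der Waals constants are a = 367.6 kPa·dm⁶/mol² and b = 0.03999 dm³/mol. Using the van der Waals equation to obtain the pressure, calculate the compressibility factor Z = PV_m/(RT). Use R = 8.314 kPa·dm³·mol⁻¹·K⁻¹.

Z ≈ 0.8641

P = RT/(V_m − b) − a/V_m² = (8.314)(543.4)/(0.2478 − 0.03999) − 367.6/(0.2478)²
  = 4517.8/0.20781 − 5986.5 = 21740 − 5986.5 = 15754 kPa
Z = PV_m/(RT) = (15754)(0.2478)/((8.314)(543.4)) = 3903.8/4517.8 = 0.8641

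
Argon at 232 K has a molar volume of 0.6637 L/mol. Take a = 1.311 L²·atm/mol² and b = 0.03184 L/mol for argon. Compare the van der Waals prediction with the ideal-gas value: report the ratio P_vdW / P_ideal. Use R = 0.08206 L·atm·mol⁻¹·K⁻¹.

Ideal: P_ideal = RT/V_m = (0.08206)(232)/0.6637 = 28.6845 atm
vdW: P = RT/(V_m − b) − a/V_m² = 19.0379/0.631860 − 1.311/0.440498 = 30.1299 − 2.97618 = 27.1537 atm
Ratio = 27.1537/28.6845 = 0.9466

P_vdW / P_ideal ≈ 0.9466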